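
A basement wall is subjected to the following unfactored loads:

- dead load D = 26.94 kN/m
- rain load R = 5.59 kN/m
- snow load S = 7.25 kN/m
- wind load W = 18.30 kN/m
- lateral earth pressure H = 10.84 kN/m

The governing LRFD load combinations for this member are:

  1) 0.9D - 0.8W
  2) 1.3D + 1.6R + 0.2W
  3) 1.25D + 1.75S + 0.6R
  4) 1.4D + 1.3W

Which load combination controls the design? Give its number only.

Combination 4

1) 0.9(26.94) - 0.8(18.30) = 24.25 - 14.64 = 9.61
2) 1.3(26.94) + 1.6(5.59) + 0.2(18.30) = 47.63
3) 1.25(26.94) + 1.75(7.25) + 0.6(5.59) = 33.68 + 12.69 + 3.35 = 49.72
4) 1.4(26.94) + 1.3(18.30) = 37.72 + 23.79 = 61.51
The largest value is 61.51 kN/m from combination 4.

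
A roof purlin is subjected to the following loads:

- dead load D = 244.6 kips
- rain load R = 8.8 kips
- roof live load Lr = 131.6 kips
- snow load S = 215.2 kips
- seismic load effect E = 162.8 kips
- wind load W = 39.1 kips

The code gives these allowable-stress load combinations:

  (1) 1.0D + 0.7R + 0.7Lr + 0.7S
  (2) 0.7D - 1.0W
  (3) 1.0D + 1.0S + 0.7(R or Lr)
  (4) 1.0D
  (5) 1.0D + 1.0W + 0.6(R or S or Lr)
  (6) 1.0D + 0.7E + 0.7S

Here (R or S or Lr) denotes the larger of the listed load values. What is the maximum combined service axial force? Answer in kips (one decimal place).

(R or Lr) → Lr = 131.6 kips; (R or S or Lr) → S = 215.2 kips.
(1) 1.0(244.6) + 0.7(8.8) + 0.7(131.6) + 0.7(215.2) = 493.5
(2) 0.7(244.6) - 1.0(39.1) = 132.1
(3) 1.0(244.6) + 1.0(215.2) + 0.7(131.6) = 551.9
(4) 1.0(244.6) = 244.6
(5) 1.0(244.6) + 1.0(39.1) + 0.6(215.2) = 412.8
(6) 1.0(244.6) + 0.7(162.8) + 0.7(215.2) = 509.2
Combination 3 governs: P = 551.9 kips.

551.9 kips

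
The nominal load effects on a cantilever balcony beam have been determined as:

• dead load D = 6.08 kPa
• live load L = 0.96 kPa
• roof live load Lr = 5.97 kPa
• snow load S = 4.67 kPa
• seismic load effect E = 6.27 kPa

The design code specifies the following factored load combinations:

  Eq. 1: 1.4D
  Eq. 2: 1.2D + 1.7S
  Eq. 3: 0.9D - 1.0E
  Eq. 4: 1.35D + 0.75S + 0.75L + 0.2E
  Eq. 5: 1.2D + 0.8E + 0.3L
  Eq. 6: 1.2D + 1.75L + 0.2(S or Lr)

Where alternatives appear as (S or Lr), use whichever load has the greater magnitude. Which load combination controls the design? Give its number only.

(S or Lr) → Lr = 5.97 kPa.
Eq. 1: 1.4(6.08) = 8.51
Eq. 2: 1.2(6.08) + 1.7(4.67) = 7.30 + 7.94 = 15.24
Eq. 3: 0.9(6.08) - 1.0(6.27) = 5.47 - 6.27 = -0.80
Eq. 4: 1.35(6.08) + 0.75(4.67) + 0.75(0.96) + 0.2(6.27) = 8.21 + 3.50 + 0.72 + 1.25 = 13.68
Eq. 5: 1.2(6.08) + 0.8(6.27) + 0.3(0.96) = 12.60
Eq. 6: 1.2(6.08) + 1.75(0.96) + 0.2(5.97) = 7.30 + 1.68 + 1.19 = 10.17
The largest value is 15.24 kPa from combination 2.

Combination 2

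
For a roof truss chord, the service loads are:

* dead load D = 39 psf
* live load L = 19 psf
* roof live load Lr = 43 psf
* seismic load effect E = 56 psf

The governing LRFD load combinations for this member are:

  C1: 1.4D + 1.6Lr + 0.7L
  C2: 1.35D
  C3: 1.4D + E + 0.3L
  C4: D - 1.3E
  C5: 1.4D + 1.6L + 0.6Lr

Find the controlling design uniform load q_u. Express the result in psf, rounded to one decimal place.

136.7 psf

C1: 1.4(39) + 1.6(43) + 0.7(19) = 136.7
C2: 1.35(39) = 52.7
C3: 1.4(39) + 1.0(56) + 0.3(19) = 116.3
C4: 1.0(39) - 1.3(56) = -33.8
C5: 1.4(39) + 1.6(19) + 0.6(43) = 110.8
Combination 1 governs: q_u = 136.7 psf.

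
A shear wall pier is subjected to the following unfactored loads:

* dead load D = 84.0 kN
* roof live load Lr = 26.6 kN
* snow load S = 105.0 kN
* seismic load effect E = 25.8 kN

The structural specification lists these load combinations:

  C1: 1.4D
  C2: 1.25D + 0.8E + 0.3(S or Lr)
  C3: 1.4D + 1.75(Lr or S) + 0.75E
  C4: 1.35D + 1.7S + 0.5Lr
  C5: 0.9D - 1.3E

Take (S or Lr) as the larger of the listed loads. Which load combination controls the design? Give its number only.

(S or Lr) → S = 105.0 kN; (Lr or S) → S = 105.0 kN.
C1: 1.4(84.0) = 117.6
C2: 1.25(84.0) + 0.8(25.8) + 0.3(105.0) = 157.1
C3: 1.4(84.0) + 1.75(105.0) + 0.75(25.8) = 320.7
C4: 1.35(84.0) + 1.7(105.0) + 0.5(26.6) = 305.2
C5: 0.9(84.0) - 1.3(25.8) = 42.1
The largest value is 320.7 kN from combination 3.

Combination 3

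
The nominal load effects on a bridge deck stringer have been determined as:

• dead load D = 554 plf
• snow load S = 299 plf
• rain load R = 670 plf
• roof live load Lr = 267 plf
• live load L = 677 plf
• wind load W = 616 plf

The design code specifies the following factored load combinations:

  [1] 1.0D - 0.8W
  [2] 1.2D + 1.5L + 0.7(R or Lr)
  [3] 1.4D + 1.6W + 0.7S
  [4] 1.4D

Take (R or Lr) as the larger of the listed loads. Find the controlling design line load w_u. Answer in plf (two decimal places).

2149.30 plf

(R or Lr) → R = 670 plf.
[1] 1.0(554) - 0.8(616) = 554.00 - 492.80 = 61.20
[2] 1.2(554) + 1.5(677) + 0.7(670) = 664.80 + 1015.50 + 469.00 = 2149.30
[3] 1.4(554) + 1.6(616) + 0.7(299) = 775.60 + 985.60 + 209.30 = 1970.50
[4] 1.4(554) = 775.60
The controlling combination is 2, giving 2149.30 plf.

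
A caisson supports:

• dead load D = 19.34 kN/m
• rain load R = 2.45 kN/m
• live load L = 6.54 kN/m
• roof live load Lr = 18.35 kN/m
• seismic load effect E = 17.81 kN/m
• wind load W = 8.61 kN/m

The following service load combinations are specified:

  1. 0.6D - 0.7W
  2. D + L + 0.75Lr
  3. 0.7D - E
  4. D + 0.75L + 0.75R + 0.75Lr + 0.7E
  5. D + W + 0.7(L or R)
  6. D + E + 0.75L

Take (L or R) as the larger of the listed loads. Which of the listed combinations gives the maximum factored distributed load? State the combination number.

Combination 4

(L or R) → L = 6.54 kN/m.
1. 0.6(19.34) - 0.7(8.61) = 5.58
2. 1.0(19.34) + 1.0(6.54) + 0.75(18.35) = 19.34 + 6.54 + 13.76 = 39.64
3. 0.7(19.34) - 1.0(17.81) = 13.54 - 17.81 = -4.27
4. 1.0(19.34) + 0.75(6.54) + 0.75(2.45) + 0.75(18.35) + 0.7(17.81) = 52.31
5. 1.0(19.34) + 1.0(8.61) + 0.7(6.54) = 19.34 + 8.61 + 4.58 = 32.53
6. 1.0(19.34) + 1.0(17.81) + 0.75(6.54) = 19.34 + 17.81 + 4.91 = 42.06
The largest value is 52.31 kN/m from combination 4.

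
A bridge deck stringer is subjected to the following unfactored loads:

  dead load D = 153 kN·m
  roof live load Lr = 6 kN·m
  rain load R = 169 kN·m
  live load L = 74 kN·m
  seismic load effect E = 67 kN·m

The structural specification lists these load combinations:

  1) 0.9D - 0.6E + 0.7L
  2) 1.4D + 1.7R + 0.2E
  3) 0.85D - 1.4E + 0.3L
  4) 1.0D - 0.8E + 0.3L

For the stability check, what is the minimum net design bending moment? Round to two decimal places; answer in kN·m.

1) 0.9(153) - 0.6(67) + 0.7(74) = 149.30
2) 1.4(153) + 1.7(169) + 0.2(67) = 514.90
3) 0.85(153) - 1.4(67) + 0.3(74) = 58.45
4) 1.0(153) - 0.8(67) + 0.3(74) = 121.60
Combination 3 gives the minimum: 58.45 kN·m.

58.45 kN·m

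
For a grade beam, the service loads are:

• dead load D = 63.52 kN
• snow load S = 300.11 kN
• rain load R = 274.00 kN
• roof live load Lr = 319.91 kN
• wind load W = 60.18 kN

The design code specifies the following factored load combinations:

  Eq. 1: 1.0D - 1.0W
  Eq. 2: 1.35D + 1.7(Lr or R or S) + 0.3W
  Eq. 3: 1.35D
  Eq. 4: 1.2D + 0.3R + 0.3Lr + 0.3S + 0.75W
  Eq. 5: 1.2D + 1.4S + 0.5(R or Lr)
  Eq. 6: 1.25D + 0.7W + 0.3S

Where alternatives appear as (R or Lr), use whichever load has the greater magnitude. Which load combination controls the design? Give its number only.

(Lr or R or S) → Lr = 319.91 kN; (R or Lr) → Lr = 319.91 kN.
Eq. 1: 1.0(63.52) - 1.0(60.18) = 63.52 - 60.18 = 3.34
Eq. 2: 1.35(63.52) + 1.7(319.91) + 0.3(60.18) = 85.75 + 543.85 + 18.05 = 647.65
Eq. 3: 1.35(63.52) = 85.75
Eq. 4: 1.2(63.52) + 0.3(274.00) + 0.3(319.91) + 0.3(300.11) + 0.75(60.18) = 389.57
Eq. 5: 1.2(63.52) + 1.4(300.11) + 0.5(319.91) = 76.22 + 420.15 + 159.96 = 656.33
Eq. 6: 1.25(63.52) + 0.7(60.18) + 0.3(300.11) = 79.40 + 42.13 + 90.03 = 211.56
The largest value is 656.33 kN from combination 5.

Combination 5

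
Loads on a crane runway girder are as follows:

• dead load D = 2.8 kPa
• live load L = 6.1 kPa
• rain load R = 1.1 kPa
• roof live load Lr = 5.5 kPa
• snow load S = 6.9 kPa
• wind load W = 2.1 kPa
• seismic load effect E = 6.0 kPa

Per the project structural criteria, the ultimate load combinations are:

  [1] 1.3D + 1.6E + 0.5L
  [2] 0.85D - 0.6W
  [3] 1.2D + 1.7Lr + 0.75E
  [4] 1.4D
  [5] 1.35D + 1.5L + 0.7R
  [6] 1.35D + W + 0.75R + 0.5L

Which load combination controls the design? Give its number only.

[1] 1.3(2.8) + 1.6(6.0) + 0.5(6.1) = 16.3
[2] 0.85(2.8) - 0.6(2.1) = 1.1
[3] 1.2(2.8) + 1.7(5.5) + 0.75(6.0) = 17.2
[4] 1.4(2.8) = 3.9
[5] 1.35(2.8) + 1.5(6.1) + 0.7(1.1) = 13.7
[6] 1.35(2.8) + 1.0(2.1) + 0.75(1.1) + 0.5(6.1) = 9.8
The largest value is 17.2 kPa from combination 3.

Combination 3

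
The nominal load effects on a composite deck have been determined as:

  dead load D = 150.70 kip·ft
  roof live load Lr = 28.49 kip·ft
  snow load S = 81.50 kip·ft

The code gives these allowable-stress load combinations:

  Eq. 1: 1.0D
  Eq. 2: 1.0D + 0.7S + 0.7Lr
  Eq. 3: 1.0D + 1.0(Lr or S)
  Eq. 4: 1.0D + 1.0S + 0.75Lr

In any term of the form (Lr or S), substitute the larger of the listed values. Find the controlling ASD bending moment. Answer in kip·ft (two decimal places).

253.57 kip·ft

(Lr or S) → S = 81.50 kip·ft.
Eq. 1: 1.0(150.70) = 150.70
Eq. 2: 1.0(150.70) + 0.7(81.50) + 0.7(28.49) = 150.70 + 57.05 + 19.94 = 227.69
Eq. 3: 1.0(150.70) + 1.0(81.50) = 150.70 + 81.50 = 232.20
Eq. 4: 1.0(150.70) + 1.0(81.50) + 0.75(28.49) = 150.70 + 81.50 + 21.37 = 253.57
Combination 4 governs: M = 253.57 kip·ft.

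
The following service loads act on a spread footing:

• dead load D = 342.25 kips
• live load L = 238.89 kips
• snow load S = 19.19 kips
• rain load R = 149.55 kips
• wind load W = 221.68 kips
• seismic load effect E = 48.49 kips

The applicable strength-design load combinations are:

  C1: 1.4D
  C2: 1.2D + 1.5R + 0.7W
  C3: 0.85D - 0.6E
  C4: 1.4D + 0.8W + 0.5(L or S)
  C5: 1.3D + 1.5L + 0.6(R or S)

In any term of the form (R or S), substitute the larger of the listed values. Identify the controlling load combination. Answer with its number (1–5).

Combination 5

(L or S) → L = 238.89 kips; (R or S) → R = 149.55 kips.
C1: 1.4(342.25) = 479.15
C2: 1.2(342.25) + 1.5(149.55) + 0.7(221.68) = 790.20
C3: 0.85(342.25) - 0.6(48.49) = 290.91 - 29.09 = 261.82
C4: 1.4(342.25) + 0.8(221.68) + 0.5(238.89) = 479.15 + 177.34 + 119.45 = 775.94
C5: 1.3(342.25) + 1.5(238.89) + 0.6(149.55) = 892.99
The largest value is 892.99 kips from combination 5.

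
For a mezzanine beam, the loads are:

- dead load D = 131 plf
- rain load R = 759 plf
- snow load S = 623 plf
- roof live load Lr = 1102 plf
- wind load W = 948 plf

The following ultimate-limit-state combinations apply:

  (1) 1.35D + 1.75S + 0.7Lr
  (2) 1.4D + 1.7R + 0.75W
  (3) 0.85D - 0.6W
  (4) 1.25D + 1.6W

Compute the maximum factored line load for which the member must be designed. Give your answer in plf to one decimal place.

(1) 1.35(131) + 1.75(623) + 0.7(1102) = 2038.5
(2) 1.4(131) + 1.7(759) + 0.75(948) = 2184.7
(3) 0.85(131) - 0.6(948) = -457.5
(4) 1.25(131) + 1.6(948) = 1680.6
The controlling combination is 2, giving 2184.7 plf.

2184.7 plf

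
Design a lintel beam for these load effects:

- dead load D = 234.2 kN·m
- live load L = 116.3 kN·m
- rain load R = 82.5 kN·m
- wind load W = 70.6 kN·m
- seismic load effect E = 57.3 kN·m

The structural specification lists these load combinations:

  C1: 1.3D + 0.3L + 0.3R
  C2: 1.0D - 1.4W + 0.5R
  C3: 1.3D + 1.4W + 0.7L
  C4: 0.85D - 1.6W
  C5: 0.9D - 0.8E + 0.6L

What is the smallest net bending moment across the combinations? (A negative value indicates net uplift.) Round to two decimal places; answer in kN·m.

C1: 1.3(234.2) + 0.3(116.3) + 0.3(82.5) = 364.10
C2: 1.0(234.2) - 1.4(70.6) + 0.5(82.5) = 176.61
C3: 1.3(234.2) + 1.4(70.6) + 0.7(116.3) = 484.71
C4: 0.85(234.2) - 1.6(70.6) = 86.11
C5: 0.9(234.2) - 0.8(57.3) + 0.6(116.3) = 234.72
Combination 4 gives the minimum: 86.11 kN·m.

86.11 kN·m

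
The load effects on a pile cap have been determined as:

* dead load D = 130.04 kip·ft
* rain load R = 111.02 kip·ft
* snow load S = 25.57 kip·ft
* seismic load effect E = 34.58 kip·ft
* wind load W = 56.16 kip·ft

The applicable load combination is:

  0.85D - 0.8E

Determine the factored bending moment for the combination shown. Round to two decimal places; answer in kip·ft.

0.85(130.04) - 0.8(34.58) = 110.53 - 27.66 = 82.87
M_u = 82.87 kip·ft.

82.87 kip·ft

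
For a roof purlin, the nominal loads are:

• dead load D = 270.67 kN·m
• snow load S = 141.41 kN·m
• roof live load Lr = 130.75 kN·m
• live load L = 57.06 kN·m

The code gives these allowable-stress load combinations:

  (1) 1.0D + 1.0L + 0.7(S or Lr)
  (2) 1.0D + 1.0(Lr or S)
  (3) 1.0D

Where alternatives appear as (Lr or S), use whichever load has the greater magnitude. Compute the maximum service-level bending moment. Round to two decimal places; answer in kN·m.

426.72 kN·m

(S or Lr) → S = 141.41 kN·m; (Lr or S) → S = 141.41 kN·m.
(1) 1.0(270.67) + 1.0(57.06) + 0.7(141.41) = 270.67 + 57.06 + 98.99 = 426.72
(2) 1.0(270.67) + 1.0(141.41) = 270.67 + 141.41 = 412.08
(3) 1.0(270.67) = 270.67
The controlling combination is 1, giving 426.72 kN·m.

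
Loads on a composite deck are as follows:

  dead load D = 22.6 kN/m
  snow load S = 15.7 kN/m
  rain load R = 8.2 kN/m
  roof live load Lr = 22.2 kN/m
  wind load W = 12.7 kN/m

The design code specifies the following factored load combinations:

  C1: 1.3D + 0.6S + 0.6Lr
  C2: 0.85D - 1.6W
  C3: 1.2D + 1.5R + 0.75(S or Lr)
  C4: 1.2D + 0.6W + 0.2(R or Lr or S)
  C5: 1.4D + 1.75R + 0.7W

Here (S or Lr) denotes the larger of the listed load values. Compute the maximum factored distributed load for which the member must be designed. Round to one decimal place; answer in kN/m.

(S or Lr) → Lr = 22.2 kN/m; (R or Lr or S) → Lr = 22.2 kN/m.
C1: 1.3(22.6) + 0.6(15.7) + 0.6(22.2) = 29.4 + 9.4 + 13.3 = 52.1
C2: 0.85(22.6) - 1.6(12.7) = 19.2 - 20.3 = -1.1
C3: 1.2(22.6) + 1.5(8.2) + 0.75(22.2) = 27.1 + 12.3 + 16.7 = 56.1
C4: 1.2(22.6) + 0.6(12.7) + 0.2(22.2) = 39.2
C5: 1.4(22.6) + 1.75(8.2) + 0.7(12.7) = 31.6 + 14.4 + 8.9 = 54.9
Combination 3 governs: w_u = 56.1 kN/m.

56.1 kN/m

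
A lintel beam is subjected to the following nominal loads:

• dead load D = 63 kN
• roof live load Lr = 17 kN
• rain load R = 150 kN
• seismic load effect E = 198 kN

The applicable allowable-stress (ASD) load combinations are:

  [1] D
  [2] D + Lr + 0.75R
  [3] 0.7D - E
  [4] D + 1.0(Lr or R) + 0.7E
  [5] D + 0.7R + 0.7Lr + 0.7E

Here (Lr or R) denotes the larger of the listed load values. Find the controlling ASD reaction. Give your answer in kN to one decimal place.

351.6 kN

(Lr or R) → R = 150 kN.
[1] 1.0(63) = 63.0
[2] 1.0(63) + 1.0(17) + 0.75(150) = 63.0 + 17.0 + 112.5 = 192.5
[3] 0.7(63) - 1.0(198) = 44.1 - 198.0 = -153.9
[4] 1.0(63) + 1.0(150) + 0.7(198) = 63.0 + 150.0 + 138.6 = 351.6
[5] 1.0(63) + 0.7(150) + 0.7(17) + 0.7(198) = 63.0 + 105.0 + 11.9 + 138.6 = 318.5
Maximum is from combination 4.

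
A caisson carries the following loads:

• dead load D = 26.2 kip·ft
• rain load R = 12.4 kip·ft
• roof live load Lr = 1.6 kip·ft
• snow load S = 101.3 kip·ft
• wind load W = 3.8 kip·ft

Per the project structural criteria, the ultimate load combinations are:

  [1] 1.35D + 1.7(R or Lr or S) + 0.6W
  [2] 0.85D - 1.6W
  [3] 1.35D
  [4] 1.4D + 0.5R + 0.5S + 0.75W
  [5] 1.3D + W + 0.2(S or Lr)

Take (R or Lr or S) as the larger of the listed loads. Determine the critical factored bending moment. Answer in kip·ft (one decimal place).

(R or Lr or S) → S = 101.3 kip·ft; (S or Lr) → S = 101.3 kip·ft.
[1] 1.35(26.2) + 1.7(101.3) + 0.6(3.8) = 35.4 + 172.2 + 2.3 = 209.9
[2] 0.85(26.2) - 1.6(3.8) = 22.3 - 6.1 = 16.2
[3] 1.35(26.2) = 35.4
[4] 1.4(26.2) + 0.5(12.4) + 0.5(101.3) + 0.75(3.8) = 96.4
[5] 1.3(26.2) + 1.0(3.8) + 0.2(101.3) = 58.1
Combination 1 governs: M_u = 209.9 kip·ft.

209.9 kip·ft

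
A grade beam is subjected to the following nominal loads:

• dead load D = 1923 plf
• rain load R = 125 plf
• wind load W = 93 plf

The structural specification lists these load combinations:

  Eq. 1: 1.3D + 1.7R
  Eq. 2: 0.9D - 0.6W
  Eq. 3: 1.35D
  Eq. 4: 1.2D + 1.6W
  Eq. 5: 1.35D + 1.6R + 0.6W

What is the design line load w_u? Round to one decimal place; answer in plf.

Eq. 1: 1.3(1923) + 1.7(125) = 2712.4
Eq. 2: 0.9(1923) - 0.6(93) = 1674.9
Eq. 3: 1.35(1923) = 2596.1
Eq. 4: 1.2(1923) + 1.6(93) = 2456.4
Eq. 5: 1.35(1923) + 1.6(125) + 0.6(93) = 2851.9
Combination 5 governs: w_u = 2851.9 plf.

2851.9 plf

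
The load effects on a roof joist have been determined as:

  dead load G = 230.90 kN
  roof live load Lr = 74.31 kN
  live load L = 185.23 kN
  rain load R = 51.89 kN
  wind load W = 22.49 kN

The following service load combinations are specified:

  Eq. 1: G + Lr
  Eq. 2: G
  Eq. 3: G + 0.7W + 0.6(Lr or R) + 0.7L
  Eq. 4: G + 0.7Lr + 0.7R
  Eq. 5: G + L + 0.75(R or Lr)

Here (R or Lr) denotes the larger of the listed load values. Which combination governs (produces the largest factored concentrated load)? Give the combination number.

Combination 5

(Lr or R) → Lr = 74.31 kN; (R or Lr) → Lr = 74.31 kN.
Eq. 1: 1.0(230.90) + 1.0(74.31) = 230.90 + 74.31 = 305.21
Eq. 2: 1.0(230.90) = 230.90
Eq. 3: 1.0(230.90) + 0.7(22.49) + 0.6(74.31) + 0.7(185.23) = 230.90 + 15.74 + 44.59 + 129.66 = 420.89
Eq. 4: 1.0(230.90) + 0.7(74.31) + 0.7(51.89) = 230.90 + 52.02 + 36.32 = 319.24
Eq. 5: 1.0(230.90) + 1.0(185.23) + 0.75(74.31) = 230.90 + 185.23 + 55.73 = 471.86
The largest value is 471.86 kN from combination 5.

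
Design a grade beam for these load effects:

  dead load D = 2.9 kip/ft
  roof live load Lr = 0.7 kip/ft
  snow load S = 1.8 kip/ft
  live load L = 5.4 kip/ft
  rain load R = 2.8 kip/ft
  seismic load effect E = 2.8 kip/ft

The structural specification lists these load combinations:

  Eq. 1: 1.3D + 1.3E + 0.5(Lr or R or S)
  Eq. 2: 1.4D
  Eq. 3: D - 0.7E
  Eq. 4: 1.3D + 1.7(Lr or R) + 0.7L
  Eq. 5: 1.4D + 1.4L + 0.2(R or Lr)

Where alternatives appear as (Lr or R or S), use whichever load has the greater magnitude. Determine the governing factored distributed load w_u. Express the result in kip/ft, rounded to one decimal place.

12.3 kip/ft

(Lr or R or S) → R = 2.8 kip/ft; (Lr or R) → R = 2.8 kip/ft; (R or Lr) → R = 2.8 kip/ft.
Eq. 1: 1.3(2.9) + 1.3(2.8) + 0.5(2.8) = 3.8 + 3.6 + 1.4 = 8.8
Eq. 2: 1.4(2.9) = 4.1
Eq. 3: 1.0(2.9) - 0.7(2.8) = 2.9 - 2.0 = 0.9
Eq. 4: 1.3(2.9) + 1.7(2.8) + 0.7(5.4) = 12.3
Eq. 5: 1.4(2.9) + 1.4(5.4) + 0.2(2.8) = 12.2
Combination 4 governs: w_u = 12.3 kip/ft.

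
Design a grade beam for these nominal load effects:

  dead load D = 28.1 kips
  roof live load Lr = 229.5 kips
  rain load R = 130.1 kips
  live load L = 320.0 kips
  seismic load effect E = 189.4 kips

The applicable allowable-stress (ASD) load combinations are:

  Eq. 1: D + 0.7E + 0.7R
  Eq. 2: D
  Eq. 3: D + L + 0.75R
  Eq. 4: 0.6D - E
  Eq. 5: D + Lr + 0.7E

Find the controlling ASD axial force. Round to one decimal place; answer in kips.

Eq. 1: 1.0(28.1) + 0.7(189.4) + 0.7(130.1) = 28.1 + 132.6 + 91.1 = 251.8
Eq. 2: 1.0(28.1) = 28.1
Eq. 3: 1.0(28.1) + 1.0(320.0) + 0.75(130.1) = 28.1 + 320.0 + 97.6 = 445.7
Eq. 4: 0.6(28.1) - 1.0(189.4) = 16.9 - 189.4 = -172.5
Eq. 5: 1.0(28.1) + 1.0(229.5) + 0.7(189.4) = 28.1 + 229.5 + 132.6 = 390.2
The controlling combination is 3, giving 445.7 kips.

445.7 kips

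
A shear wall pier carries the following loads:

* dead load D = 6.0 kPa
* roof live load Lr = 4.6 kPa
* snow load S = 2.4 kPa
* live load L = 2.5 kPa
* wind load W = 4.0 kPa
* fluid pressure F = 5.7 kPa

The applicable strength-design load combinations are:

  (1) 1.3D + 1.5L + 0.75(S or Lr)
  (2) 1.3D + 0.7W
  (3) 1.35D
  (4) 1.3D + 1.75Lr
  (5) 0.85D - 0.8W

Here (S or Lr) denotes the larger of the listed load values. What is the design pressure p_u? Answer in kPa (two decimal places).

15.85 kPa

(S or Lr) → Lr = 4.6 kPa.
(1) 1.3(6.0) + 1.5(2.5) + 0.75(4.6) = 7.80 + 3.75 + 3.45 = 15.00
(2) 1.3(6.0) + 0.7(4.0) = 7.80 + 2.80 = 10.60
(3) 1.35(6.0) = 8.10
(4) 1.3(6.0) + 1.75(4.6) = 7.80 + 8.05 = 15.85
(5) 0.85(6.0) - 0.8(4.0) = 5.10 - 3.20 = 1.90
Combination 4 governs: p_u = 15.85 kPa.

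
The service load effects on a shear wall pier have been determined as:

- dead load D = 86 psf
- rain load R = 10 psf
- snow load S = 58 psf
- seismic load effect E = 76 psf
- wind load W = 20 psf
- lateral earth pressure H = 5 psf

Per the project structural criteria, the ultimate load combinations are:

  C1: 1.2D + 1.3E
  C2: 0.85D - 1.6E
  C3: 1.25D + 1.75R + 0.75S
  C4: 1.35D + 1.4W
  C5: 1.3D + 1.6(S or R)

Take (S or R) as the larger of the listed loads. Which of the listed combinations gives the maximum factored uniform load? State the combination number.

(S or R) → S = 58 psf.
C1: 1.2(86) + 1.3(76) = 103.20 + 98.80 = 202.00
C2: 0.85(86) - 1.6(76) = 73.10 - 121.60 = -48.50
C3: 1.25(86) + 1.75(10) + 0.75(58) = 107.50 + 17.50 + 43.50 = 168.50
C4: 1.35(86) + 1.4(20) = 116.10 + 28.00 = 144.10
C5: 1.3(86) + 1.6(58) = 111.80 + 92.80 = 204.60
The largest value is 204.60 psf from combination 5.

Combination 5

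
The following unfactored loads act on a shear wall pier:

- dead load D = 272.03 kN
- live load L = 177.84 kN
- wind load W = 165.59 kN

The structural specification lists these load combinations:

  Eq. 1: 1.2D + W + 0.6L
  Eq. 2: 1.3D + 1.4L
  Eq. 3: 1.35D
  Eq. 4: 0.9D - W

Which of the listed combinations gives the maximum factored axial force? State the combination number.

Combination 2

Eq. 1: 1.2(272.03) + 1.0(165.59) + 0.6(177.84) = 326.44 + 165.59 + 106.70 = 598.73
Eq. 2: 1.3(272.03) + 1.4(177.84) = 353.64 + 248.98 = 602.62
Eq. 3: 1.35(272.03) = 367.24
Eq. 4: 0.9(272.03) - 1.0(165.59) = 244.83 - 165.59 = 79.24
The largest value is 602.62 kN from combination 2.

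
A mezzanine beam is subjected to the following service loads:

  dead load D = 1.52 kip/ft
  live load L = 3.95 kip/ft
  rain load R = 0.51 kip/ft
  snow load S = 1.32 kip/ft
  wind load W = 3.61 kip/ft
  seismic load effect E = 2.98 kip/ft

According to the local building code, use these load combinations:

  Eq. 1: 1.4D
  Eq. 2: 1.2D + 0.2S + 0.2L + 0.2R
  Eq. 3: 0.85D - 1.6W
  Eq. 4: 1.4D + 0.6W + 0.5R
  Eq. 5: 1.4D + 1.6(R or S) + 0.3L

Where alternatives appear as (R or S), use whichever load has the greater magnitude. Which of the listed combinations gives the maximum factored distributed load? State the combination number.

Combination 5

(R or S) → S = 1.32 kip/ft.
Eq. 1: 1.4(1.52) = 2.13
Eq. 2: 1.2(1.52) + 0.2(1.32) + 0.2(3.95) + 0.2(0.51) = 2.98
Eq. 3: 0.85(1.52) - 1.6(3.61) = -4.48
Eq. 4: 1.4(1.52) + 0.6(3.61) + 0.5(0.51) = 4.55
Eq. 5: 1.4(1.52) + 1.6(1.32) + 0.3(3.95) = 2.13 + 2.11 + 1.19 = 5.43
The largest value is 5.43 kip/ft from combination 5.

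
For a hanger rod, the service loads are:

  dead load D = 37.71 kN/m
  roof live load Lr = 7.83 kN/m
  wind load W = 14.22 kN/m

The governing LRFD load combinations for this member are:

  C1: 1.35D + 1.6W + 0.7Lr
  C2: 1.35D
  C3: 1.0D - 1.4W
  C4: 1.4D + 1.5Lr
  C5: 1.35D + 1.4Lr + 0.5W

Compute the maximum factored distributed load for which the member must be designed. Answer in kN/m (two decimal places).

79.14 kN/m

C1: 1.35(37.71) + 1.6(14.22) + 0.7(7.83) = 50.91 + 22.75 + 5.48 = 79.14
C2: 1.35(37.71) = 50.91
C3: 1.0(37.71) - 1.4(14.22) = 37.71 - 19.91 = 17.80
C4: 1.4(37.71) + 1.5(7.83) = 52.79 + 11.75 = 64.54
C5: 1.35(37.71) + 1.4(7.83) + 0.5(14.22) = 50.91 + 10.96 + 7.11 = 68.98
Maximum is from combination 1.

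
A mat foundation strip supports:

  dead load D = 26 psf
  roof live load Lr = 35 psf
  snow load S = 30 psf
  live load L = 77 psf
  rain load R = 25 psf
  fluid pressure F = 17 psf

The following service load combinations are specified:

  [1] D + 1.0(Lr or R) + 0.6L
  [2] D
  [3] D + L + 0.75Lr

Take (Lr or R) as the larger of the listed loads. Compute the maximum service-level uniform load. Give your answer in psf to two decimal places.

(Lr or R) → Lr = 35 psf.
[1] 1.0(26) + 1.0(35) + 0.6(77) = 26.00 + 35.00 + 46.20 = 107.20
[2] 1.0(26) = 26.00
[3] 1.0(26) + 1.0(77) + 0.75(35) = 26.00 + 77.00 + 26.25 = 129.25
The controlling combination is 3, giving 129.25 psf.

129.25 psf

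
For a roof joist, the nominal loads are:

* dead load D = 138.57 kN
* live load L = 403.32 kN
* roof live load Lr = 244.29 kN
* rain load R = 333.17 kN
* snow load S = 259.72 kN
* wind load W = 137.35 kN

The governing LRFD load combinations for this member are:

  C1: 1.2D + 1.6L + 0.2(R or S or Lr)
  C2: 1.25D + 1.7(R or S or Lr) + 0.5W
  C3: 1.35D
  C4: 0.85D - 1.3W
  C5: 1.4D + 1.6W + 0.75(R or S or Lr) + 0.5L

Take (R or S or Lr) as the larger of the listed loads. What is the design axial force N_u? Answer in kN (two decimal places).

(R or S or Lr) → R = 333.17 kN.
C1: 1.2(138.57) + 1.6(403.32) + 0.2(333.17) = 878.23
C2: 1.25(138.57) + 1.7(333.17) + 0.5(137.35) = 808.28
C3: 1.35(138.57) = 187.07
C4: 0.85(138.57) - 1.3(137.35) = -60.77
C5: 1.4(138.57) + 1.6(137.35) + 0.75(333.17) + 0.5(403.32) = 865.30
Combination 1 governs: N_u = 878.23 kN.

878.23 kN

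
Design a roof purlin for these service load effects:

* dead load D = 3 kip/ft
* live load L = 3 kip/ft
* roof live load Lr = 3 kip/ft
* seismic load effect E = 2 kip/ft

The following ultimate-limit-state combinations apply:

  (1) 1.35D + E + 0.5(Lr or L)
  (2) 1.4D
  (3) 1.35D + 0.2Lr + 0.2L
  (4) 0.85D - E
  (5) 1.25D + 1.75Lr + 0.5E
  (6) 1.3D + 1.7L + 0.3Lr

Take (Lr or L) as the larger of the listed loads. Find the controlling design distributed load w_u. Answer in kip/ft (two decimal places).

10.00 kip/ft

(Lr or L) → Lr = 3 kip/ft.
(1) 1.35(3) + 1.0(2) + 0.5(3) = 7.55
(2) 1.4(3) = 4.20
(3) 1.35(3) + 0.2(3) + 0.2(3) = 5.25
(4) 0.85(3) - 1.0(2) = 0.55
(5) 1.25(3) + 1.75(3) + 0.5(2) = 10.00
(6) 1.3(3) + 1.7(3) + 0.3(3) = 9.90
The controlling combination is 5, giving 10.00 kip/ft.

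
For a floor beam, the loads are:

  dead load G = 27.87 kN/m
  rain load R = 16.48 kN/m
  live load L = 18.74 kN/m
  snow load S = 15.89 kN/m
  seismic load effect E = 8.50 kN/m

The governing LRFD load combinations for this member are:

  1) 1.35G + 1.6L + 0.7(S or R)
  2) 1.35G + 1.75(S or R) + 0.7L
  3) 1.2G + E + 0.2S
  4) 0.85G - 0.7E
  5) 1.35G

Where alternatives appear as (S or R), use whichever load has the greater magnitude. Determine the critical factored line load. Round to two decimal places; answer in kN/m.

79.58 kN/m

(S or R) → R = 16.48 kN/m.
1) 1.35(27.87) + 1.6(18.74) + 0.7(16.48) = 79.14
2) 1.35(27.87) + 1.75(16.48) + 0.7(18.74) = 79.58
3) 1.2(27.87) + 1.0(8.50) + 0.2(15.89) = 45.12
4) 0.85(27.87) - 0.7(8.50) = 17.74
5) 1.35(27.87) = 37.62
The controlling combination is 2, giving 79.58 kN/m.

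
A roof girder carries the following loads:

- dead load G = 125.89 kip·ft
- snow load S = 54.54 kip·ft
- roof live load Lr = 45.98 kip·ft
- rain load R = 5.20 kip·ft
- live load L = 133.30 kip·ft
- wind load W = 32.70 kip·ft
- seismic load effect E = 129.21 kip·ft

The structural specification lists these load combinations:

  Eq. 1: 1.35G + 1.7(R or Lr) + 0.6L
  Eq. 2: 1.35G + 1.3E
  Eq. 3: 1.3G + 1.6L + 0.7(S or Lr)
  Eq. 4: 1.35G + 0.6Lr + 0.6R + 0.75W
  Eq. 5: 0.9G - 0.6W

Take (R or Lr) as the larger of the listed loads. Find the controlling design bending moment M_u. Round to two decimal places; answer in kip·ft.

415.12 kip·ft

(R or Lr) → Lr = 45.98 kip·ft; (S or Lr) → S = 54.54 kip·ft.
Eq. 1: 1.35(125.89) + 1.7(45.98) + 0.6(133.30) = 169.95 + 78.17 + 79.98 = 328.10
Eq. 2: 1.35(125.89) + 1.3(129.21) = 169.95 + 167.97 = 337.92
Eq. 3: 1.3(125.89) + 1.6(133.30) + 0.7(54.54) = 163.66 + 213.28 + 38.18 = 415.12
Eq. 4: 1.35(125.89) + 0.6(45.98) + 0.6(5.20) + 0.75(32.70) = 225.18
Eq. 5: 0.9(125.89) - 0.6(32.70) = 113.30 - 19.62 = 93.68
The controlling combination is 3, giving 415.12 kip·ft.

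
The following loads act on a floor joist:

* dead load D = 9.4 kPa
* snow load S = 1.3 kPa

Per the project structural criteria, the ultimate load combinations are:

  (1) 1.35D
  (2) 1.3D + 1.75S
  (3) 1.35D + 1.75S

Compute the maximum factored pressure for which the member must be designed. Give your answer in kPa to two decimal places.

14.97 kPa

(1) 1.35(9.4) = 12.69
(2) 1.3(9.4) + 1.75(1.3) = 12.22 + 2.28 = 14.50
(3) 1.35(9.4) + 1.75(1.3) = 12.69 + 2.28 = 14.97
Combination 3 governs: p_u = 14.97 kPa.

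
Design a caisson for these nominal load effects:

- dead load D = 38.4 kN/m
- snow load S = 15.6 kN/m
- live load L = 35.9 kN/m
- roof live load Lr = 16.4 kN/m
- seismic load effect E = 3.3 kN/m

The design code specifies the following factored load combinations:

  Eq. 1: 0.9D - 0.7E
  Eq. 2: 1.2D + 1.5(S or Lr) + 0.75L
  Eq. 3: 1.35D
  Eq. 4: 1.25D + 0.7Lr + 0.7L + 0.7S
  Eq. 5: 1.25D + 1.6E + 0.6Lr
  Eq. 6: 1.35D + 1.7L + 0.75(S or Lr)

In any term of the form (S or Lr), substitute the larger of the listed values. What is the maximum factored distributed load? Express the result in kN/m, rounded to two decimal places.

125.17 kN/m

(S or Lr) → Lr = 16.4 kN/m.
Eq. 1: 0.9(38.4) - 0.7(3.3) = 34.56 - 2.31 = 32.25
Eq. 2: 1.2(38.4) + 1.5(16.4) + 0.75(35.9) = 46.08 + 24.60 + 26.93 = 97.61
Eq. 3: 1.35(38.4) = 51.84
Eq. 4: 1.25(38.4) + 0.7(16.4) + 0.7(35.9) + 0.7(15.6) = 48.00 + 11.48 + 25.13 + 10.92 = 95.53
Eq. 5: 1.25(38.4) + 1.6(3.3) + 0.6(16.4) = 48.00 + 5.28 + 9.84 = 63.12
Eq. 6: 1.35(38.4) + 1.7(35.9) + 0.75(16.4) = 51.84 + 61.03 + 12.30 = 125.17
The controlling combination is 6, giving 125.17 kN/m.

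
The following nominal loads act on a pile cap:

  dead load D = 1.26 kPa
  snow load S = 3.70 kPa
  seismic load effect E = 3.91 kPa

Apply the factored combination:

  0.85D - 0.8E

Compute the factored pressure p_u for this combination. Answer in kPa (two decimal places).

-2.06 kPa

0.85(1.26) - 0.8(3.91) = 1.07 - 3.13 = -2.06
p_u = -2.06 kPa.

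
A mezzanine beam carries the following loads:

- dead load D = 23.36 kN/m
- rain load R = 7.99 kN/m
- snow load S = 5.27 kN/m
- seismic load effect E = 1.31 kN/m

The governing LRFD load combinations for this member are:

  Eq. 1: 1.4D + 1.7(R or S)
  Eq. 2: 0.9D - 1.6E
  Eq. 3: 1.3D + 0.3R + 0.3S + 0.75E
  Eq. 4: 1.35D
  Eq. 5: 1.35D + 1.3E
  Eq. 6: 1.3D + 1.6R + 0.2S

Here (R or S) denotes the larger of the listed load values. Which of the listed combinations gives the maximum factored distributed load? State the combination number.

(R or S) → R = 7.99 kN/m.
Eq. 1: 1.4(23.36) + 1.7(7.99) = 46.29
Eq. 2: 0.9(23.36) - 1.6(1.31) = 18.93
Eq. 3: 1.3(23.36) + 0.3(7.99) + 0.3(5.27) + 0.75(1.31) = 35.33
Eq. 4: 1.35(23.36) = 31.54
Eq. 5: 1.35(23.36) + 1.3(1.31) = 33.24
Eq. 6: 1.3(23.36) + 1.6(7.99) + 0.2(5.27) = 44.21
The largest value is 46.29 kN/m from combination 1.

Combination 1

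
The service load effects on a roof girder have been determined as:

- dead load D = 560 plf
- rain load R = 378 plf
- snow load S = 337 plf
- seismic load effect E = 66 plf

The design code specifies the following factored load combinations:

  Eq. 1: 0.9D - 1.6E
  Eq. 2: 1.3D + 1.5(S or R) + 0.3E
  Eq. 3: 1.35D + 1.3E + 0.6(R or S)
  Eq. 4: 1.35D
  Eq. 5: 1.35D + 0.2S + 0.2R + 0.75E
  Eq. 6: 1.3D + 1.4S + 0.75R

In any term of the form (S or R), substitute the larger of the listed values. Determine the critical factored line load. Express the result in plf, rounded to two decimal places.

1483.30 plf

(S or R) → R = 378 plf; (R or S) → R = 378 plf.
Eq. 1: 0.9(560) - 1.6(66) = 398.40
Eq. 2: 1.3(560) + 1.5(378) + 0.3(66) = 1314.80
Eq. 3: 1.35(560) + 1.3(66) + 0.6(378) = 1068.60
Eq. 4: 1.35(560) = 756.00
Eq. 5: 1.35(560) + 0.2(337) + 0.2(378) + 0.75(66) = 948.50
Eq. 6: 1.3(560) + 1.4(337) + 0.75(378) = 1483.30
The controlling combination is 6, giving 1483.30 plf.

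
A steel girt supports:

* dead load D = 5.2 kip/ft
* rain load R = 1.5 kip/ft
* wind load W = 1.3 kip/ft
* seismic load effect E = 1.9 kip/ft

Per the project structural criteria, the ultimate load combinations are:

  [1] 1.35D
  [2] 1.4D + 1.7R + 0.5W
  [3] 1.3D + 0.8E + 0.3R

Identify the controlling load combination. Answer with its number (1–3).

Combination 2

[1] 1.35(5.2) = 7.02
[2] 1.4(5.2) + 1.7(1.5) + 0.5(1.3) = 7.28 + 2.55 + 0.65 = 10.48
[3] 1.3(5.2) + 0.8(1.9) + 0.3(1.5) = 6.76 + 1.52 + 0.45 = 8.73
The largest value is 10.48 kip/ft from combination 2.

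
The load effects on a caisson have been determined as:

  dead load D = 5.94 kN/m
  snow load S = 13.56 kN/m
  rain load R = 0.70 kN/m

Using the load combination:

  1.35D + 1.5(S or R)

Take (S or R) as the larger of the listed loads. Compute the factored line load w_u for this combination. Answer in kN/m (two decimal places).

(S or R) → S = 13.56 kN/m.
1.35(5.94) + 1.5(13.56) = 28.36
w_u = 28.36 kN/m.

28.36 kN/m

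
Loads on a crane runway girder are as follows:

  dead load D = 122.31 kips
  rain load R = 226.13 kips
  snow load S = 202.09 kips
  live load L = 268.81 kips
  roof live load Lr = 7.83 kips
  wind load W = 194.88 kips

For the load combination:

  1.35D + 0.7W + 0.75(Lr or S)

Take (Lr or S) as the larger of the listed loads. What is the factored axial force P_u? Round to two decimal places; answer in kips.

453.10 kips

(Lr or S) → S = 202.09 kips.
1.35(122.31) + 0.7(194.88) + 0.75(202.09) = 453.10
P_u = 453.10 kips.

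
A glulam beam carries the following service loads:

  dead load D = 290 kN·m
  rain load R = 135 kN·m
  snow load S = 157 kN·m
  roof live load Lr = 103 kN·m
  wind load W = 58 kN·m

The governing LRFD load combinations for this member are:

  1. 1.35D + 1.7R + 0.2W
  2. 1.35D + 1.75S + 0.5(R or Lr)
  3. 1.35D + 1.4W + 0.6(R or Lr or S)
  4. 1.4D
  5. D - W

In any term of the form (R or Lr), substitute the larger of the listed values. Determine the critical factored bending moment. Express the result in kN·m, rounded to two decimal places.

(R or Lr) → R = 135 kN·m; (R or Lr or S) → S = 157 kN·m.
1. 1.35(290) + 1.7(135) + 0.2(58) = 632.60
2. 1.35(290) + 1.75(157) + 0.5(135) = 733.75
3. 1.35(290) + 1.4(58) + 0.6(157) = 566.90
4. 1.4(290) = 406.00
5. 1.0(290) - 1.0(58) = 232.00
Maximum is from combination 2.

733.75 kN·m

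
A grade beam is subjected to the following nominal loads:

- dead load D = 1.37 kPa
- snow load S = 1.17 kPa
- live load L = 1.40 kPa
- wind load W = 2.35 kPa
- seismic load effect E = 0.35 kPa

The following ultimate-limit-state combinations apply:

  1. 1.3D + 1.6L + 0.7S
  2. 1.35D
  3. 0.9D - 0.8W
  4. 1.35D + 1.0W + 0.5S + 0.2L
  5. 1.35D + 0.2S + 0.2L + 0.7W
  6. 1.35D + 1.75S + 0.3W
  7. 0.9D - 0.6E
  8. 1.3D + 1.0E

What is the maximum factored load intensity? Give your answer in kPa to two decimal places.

5.06 kPa

1. 1.3(1.37) + 1.6(1.40) + 0.7(1.17) = 4.84
2. 1.35(1.37) = 1.85
3. 0.9(1.37) - 0.8(2.35) = -0.65
4. 1.35(1.37) + 1.0(2.35) + 0.5(1.17) + 0.2(1.40) = 5.06
5. 1.35(1.37) + 0.2(1.17) + 0.2(1.40) + 0.7(2.35) = 4.01
6. 1.35(1.37) + 1.75(1.17) + 0.3(2.35) = 4.60
7. 0.9(1.37) - 0.6(0.35) = 1.02
8. 1.3(1.37) + 1.0(0.35) = 2.13
Combination 4 governs: q_u = 5.06 kPa.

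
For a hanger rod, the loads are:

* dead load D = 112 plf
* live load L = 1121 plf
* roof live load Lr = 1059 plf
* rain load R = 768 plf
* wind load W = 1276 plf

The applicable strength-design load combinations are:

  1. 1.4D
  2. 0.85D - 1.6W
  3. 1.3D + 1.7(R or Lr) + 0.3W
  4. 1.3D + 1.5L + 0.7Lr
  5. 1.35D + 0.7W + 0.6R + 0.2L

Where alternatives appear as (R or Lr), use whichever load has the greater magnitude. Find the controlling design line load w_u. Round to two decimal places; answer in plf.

(R or Lr) → Lr = 1059 plf.
1. 1.4(112) = 156.80
2. 0.85(112) - 1.6(1276) = -1946.40
3. 1.3(112) + 1.7(1059) + 0.3(1276) = 2328.70
4. 1.3(112) + 1.5(1121) + 0.7(1059) = 2568.40
5. 1.35(112) + 0.7(1276) + 0.6(768) + 0.2(1121) = 1729.40
Combination 4 governs: w_u = 2568.40 plf.

2568.40 plf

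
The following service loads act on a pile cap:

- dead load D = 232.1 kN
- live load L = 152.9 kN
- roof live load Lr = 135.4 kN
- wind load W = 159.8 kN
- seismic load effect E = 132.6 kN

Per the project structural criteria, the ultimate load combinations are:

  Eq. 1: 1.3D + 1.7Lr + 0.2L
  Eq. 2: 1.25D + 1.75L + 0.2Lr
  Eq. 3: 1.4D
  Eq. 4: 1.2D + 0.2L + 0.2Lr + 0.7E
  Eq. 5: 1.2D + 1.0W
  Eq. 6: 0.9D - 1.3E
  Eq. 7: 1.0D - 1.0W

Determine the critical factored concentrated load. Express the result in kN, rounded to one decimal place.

Eq. 1: 1.3(232.1) + 1.7(135.4) + 0.2(152.9) = 562.5
Eq. 2: 1.25(232.1) + 1.75(152.9) + 0.2(135.4) = 584.8
Eq. 3: 1.4(232.1) = 324.9
Eq. 4: 1.2(232.1) + 0.2(152.9) + 0.2(135.4) + 0.7(132.6) = 429.0
Eq. 5: 1.2(232.1) + 1.0(159.8) = 438.3
Eq. 6: 0.9(232.1) - 1.3(132.6) = 36.5
Eq. 7: 1.0(232.1) - 1.0(159.8) = 72.3
Maximum is from combination 2.

584.8 kN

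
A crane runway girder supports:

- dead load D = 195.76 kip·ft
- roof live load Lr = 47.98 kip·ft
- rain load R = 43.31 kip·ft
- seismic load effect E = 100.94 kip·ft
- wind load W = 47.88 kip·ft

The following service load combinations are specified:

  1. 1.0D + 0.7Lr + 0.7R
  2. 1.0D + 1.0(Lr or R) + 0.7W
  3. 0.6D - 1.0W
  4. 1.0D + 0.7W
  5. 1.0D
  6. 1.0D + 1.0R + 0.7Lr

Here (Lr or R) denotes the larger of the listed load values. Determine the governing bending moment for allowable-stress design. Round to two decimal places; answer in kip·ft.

277.26 kip·ft

(Lr or R) → Lr = 47.98 kip·ft.
1. 1.0(195.76) + 0.7(47.98) + 0.7(43.31) = 259.66
2. 1.0(195.76) + 1.0(47.98) + 0.7(47.88) = 195.76 + 47.98 + 33.52 = 277.26
3. 0.6(195.76) - 1.0(47.88) = 117.46 - 47.88 = 69.58
4. 1.0(195.76) + 0.7(47.88) = 195.76 + 33.52 = 229.28
5. 1.0(195.76) = 195.76
6. 1.0(195.76) + 1.0(43.31) + 0.7(47.98) = 195.76 + 43.31 + 33.59 = 272.66
Maximum is from combination 2.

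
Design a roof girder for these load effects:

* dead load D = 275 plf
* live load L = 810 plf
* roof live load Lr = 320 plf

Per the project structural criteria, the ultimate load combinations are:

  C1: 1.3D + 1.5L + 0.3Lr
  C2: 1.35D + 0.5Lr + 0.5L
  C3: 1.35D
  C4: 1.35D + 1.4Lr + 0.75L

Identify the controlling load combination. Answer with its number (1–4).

Combination 1

C1: 1.3(275) + 1.5(810) + 0.3(320) = 357.5 + 1215.0 + 96.0 = 1668.5
C2: 1.35(275) + 0.5(320) + 0.5(810) = 371.3 + 160.0 + 405.0 = 936.3
C3: 1.35(275) = 371.3
C4: 1.35(275) + 1.4(320) + 0.75(810) = 371.3 + 448.0 + 607.5 = 1426.8
The largest value is 1668.5 plf from combination 1.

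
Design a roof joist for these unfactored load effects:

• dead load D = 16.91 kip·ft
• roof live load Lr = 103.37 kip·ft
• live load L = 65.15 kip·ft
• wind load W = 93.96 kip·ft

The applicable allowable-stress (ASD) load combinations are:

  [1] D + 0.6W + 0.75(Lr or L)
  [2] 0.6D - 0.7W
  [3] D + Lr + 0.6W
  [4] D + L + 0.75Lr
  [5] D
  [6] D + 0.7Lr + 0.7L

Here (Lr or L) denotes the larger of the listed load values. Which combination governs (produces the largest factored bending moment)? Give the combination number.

(Lr or L) → Lr = 103.37 kip·ft.
[1] 1.0(16.91) + 0.6(93.96) + 0.75(103.37) = 150.81
[2] 0.6(16.91) - 0.7(93.96) = -55.63
[3] 1.0(16.91) + 1.0(103.37) + 0.6(93.96) = 16.91 + 103.37 + 56.38 = 176.66
[4] 1.0(16.91) + 1.0(65.15) + 0.75(103.37) = 16.91 + 65.15 + 77.53 = 159.59
[5] 1.0(16.91) = 16.91
[6] 1.0(16.91) + 0.7(103.37) + 0.7(65.15) = 134.87
The largest value is 176.66 kip·ft from combination 3.

Combination 3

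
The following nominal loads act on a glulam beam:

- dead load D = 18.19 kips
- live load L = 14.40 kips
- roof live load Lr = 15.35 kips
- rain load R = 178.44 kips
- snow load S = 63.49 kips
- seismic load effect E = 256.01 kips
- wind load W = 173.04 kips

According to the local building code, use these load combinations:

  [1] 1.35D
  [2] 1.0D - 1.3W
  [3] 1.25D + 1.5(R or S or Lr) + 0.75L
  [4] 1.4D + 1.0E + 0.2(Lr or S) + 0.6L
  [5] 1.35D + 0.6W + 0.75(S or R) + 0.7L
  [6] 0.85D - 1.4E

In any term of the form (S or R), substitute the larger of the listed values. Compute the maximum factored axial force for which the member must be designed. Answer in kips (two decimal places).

302.81 kips

(R or S or Lr) → R = 178.44 kips; (Lr or S) → S = 63.49 kips; (S or R) → R = 178.44 kips.
[1] 1.35(18.19) = 24.56
[2] 1.0(18.19) - 1.3(173.04) = 18.19 - 224.95 = -206.76
[3] 1.25(18.19) + 1.5(178.44) + 0.75(14.40) = 22.74 + 267.66 + 10.80 = 301.20
[4] 1.4(18.19) + 1.0(256.01) + 0.2(63.49) + 0.6(14.40) = 302.81
[5] 1.35(18.19) + 0.6(173.04) + 0.75(178.44) + 0.7(14.40) = 24.56 + 103.82 + 133.83 + 10.08 = 272.29
[6] 0.85(18.19) - 1.4(256.01) = 15.46 - 358.41 = -342.95
Combination 4 governs: P_u = 302.81 kips.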